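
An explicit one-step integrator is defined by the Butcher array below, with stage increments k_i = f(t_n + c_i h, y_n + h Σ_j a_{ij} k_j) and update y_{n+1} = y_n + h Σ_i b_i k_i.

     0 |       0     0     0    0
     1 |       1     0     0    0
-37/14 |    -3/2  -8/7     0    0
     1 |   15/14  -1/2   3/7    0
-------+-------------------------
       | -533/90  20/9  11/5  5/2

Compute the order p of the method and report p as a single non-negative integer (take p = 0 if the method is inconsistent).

1

b = (-533/90, 20/9, 11/5, 5/2)
c = (0, 1, -37/14, 1)
Ac = (0, 0, -8/7, -80/49)
Σ b_i: (-533/90)·1 + 20/9·1 + 11/5·1 + 5/2·1 = 1 ✓
b·c: 20/9·1 + 11/5·(-37/14) + 5/2·1 = -344/315 ≠ 1/2 ⇒ order 1.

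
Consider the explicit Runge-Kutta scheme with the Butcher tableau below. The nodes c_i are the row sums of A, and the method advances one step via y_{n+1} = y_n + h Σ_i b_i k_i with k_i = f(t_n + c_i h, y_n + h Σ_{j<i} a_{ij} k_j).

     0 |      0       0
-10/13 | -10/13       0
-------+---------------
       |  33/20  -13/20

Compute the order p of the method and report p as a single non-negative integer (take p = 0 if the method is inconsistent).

2

b = (33/20, -13/20)
c = (0, -10/13)
Σ b_i: 33/20·1 + (-13/20)·1 = 1 ✓
b·c: (-13/20)·(-10/13) = 1/2 ✓; 2 stages ⇒ order 2.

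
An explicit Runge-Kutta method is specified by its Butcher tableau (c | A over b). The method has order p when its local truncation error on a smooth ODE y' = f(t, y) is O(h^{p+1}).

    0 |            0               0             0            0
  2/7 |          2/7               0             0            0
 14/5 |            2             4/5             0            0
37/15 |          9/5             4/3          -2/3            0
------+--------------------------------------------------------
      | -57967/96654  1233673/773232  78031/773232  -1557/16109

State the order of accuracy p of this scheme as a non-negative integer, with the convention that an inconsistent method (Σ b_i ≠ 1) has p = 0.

b = (-57967/96654, 1233673/773232, 78031/773232, -1557/16109)
c = (0, 2/7, 14/5, 37/15)
Ac = (0, 0, 8/35, -52/35)
Σ b_i: (-57967/96654)·1 + 1233673/773232·1 + 78031/773232·1 + (-1557/16109)·1 = 1 ✓
b·c: 1233673/773232·2/7 + 78031/773232·14/5 + (-1557/16109)·37/15 = 1/2 ✓
b·c²: 1233673/773232·4/49 + 78031/773232·196/25 + (-1557/16109)·1369/225 = 1/3 ✓
b·Ac: 78031/773232·8/35 + (-1557/16109)·(-52/35) = 1/6 ✓
b·c³: 1233673/773232·8/343 + 78031/773232·2744/125 + (-1557/16109)·50653/3375 = 6781799/8457225 ≠ 1/4 ⇒ order 3.
b·(c∘Ac): 78031/773232·16/25 + (-1557/16109)·(-1924/525) = 708377/1691445 ≠ 1/8
b·Ac²: 78031/773232·16/245 + (-1557/16109)·(-18808/3675) = 4239173/8457225 ≠ 1/12
b·A²c: (-1557/16109)·(-16/105) = 8304/563815 ≠ 1/24

3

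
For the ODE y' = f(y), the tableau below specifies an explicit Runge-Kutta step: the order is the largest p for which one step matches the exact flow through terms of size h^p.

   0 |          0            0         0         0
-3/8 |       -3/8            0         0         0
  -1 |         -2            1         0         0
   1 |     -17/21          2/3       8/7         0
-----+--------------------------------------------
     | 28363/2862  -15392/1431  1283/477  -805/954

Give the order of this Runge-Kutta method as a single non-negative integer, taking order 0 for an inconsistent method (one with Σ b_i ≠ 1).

3

b = (28363/2862, -15392/1431, 1283/477, -805/954)
c = (0, -3/8, -1, 1)
Ac = (0, 0, -3/8, -39/28)
Σ b_i: 28363/2862·1 + (-15392/1431)·1 + 1283/477·1 + (-805/954)·1 = 1 ✓
b·c: (-15392/1431)·(-3/8) + 1283/477·(-1) + (-805/954)·1 = 1/2 ✓
b·c²: (-15392/1431)·9/64 + 1283/477·1 + (-805/954)·1 = 1/3 ✓
b·Ac: 1283/477·(-3/8) + (-805/954)·(-39/28) = 1/6 ✓
b·c³: (-15392/1431)·(-27/512) + 1283/477·(-1) + (-805/954)·1 = -22639/7632 ≠ 1/4 ⇒ order 3.
b·(c∘Ac): 1283/477·3/8 + (-805/954)·(-39/28) = 463/212 ≠ 1/8
b·Ac²: 1283/477·9/64 + (-805/954)·277/224 = -5077/7632 ≠ 1/12
b·A²c: (-805/954)·(-3/7) = 115/318 ≠ 1/24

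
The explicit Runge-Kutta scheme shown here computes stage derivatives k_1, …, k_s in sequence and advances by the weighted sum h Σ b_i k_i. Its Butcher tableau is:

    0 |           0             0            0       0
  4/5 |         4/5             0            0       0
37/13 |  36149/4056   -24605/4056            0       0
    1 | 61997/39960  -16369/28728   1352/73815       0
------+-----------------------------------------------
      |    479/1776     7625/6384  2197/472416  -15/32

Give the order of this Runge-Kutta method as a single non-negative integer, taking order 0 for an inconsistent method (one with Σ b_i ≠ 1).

b = (479/1776, 7625/6384, 2197/472416, -15/32)
c = (0, 4/5, 37/13, 1)
Ac = (0, 0, -4921/1014, -109/270)
Σ b_i: 479/1776·1 + 7625/6384·1 + 2197/472416·1 + (-15/32)·1 = 1 ✓
b·c: 7625/6384·4/5 + 2197/472416·37/13 + (-15/32)·1 = 1/2 ✓
b·c²: 7625/6384·16/25 + 2197/472416·1369/169 + (-15/32)·1 = 1/3 ✓
b·Ac: 2197/472416·(-4921/1014) + (-15/32)·(-109/270) = 1/6 ✓
b·c³: 7625/6384·64/125 + 2197/472416·50653/2197 + (-15/32)·1 = 1/4 ✓
b·(c∘Ac): 2197/472416·(-182077/13182) + (-15/32)·(-109/270) = 1/8 ✓
b·Ac²: 2197/472416·(-9842/2535) + (-15/32)·(-146/675) = 1/12 ✓
b·A²c: (-15/32)·(-4/45) = 1/24 ✓; 4 stages ⇒ order 4.

4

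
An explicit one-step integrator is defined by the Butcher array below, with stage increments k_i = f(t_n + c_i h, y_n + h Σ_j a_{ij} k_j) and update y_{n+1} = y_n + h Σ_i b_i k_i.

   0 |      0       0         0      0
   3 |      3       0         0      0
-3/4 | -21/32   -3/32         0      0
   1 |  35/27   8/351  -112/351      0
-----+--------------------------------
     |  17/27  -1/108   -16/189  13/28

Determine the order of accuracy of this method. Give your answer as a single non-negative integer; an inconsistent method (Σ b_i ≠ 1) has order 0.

4

b = (17/27, -1/108, -16/189, 13/28)
c = (0, 3, -3/4, 1)
Ac = (0, 0, -9/32, 4/13)
Σ b_i: 17/27·1 + (-1/108)·1 + (-16/189)·1 + 13/28·1 = 1 ✓
b·c: (-1/108)·3 + (-16/189)·(-3/4) + 13/28·1 = 1/2 ✓
b·c²: (-1/108)·9 + (-16/189)·9/16 + 13/28·1 = 1/3 ✓
b·Ac: (-16/189)·(-9/32) + 13/28·4/13 = 1/6 ✓
b·c³: (-1/108)·27 + (-16/189)·(-27/64) + 13/28·1 = 1/4 ✓
b·(c∘Ac): (-16/189)·27/128 + 13/28·4/13 = 1/8 ✓
b·Ac²: (-16/189)·(-27/32) + 13/28·1/39 = 1/12 ✓
b·A²c: 13/28·7/78 = 1/24 ✓; 4 stages ⇒ order 4.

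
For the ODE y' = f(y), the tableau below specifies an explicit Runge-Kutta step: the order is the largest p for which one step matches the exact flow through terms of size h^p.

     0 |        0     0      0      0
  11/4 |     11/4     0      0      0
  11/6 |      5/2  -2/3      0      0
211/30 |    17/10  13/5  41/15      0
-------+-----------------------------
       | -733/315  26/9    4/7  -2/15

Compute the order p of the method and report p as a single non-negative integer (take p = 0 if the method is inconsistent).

1

b = (-733/315, 26/9, 4/7, -2/15)
c = (0, 11/4, 11/6, 211/30)
Ac = (0, 0, -11/6, 2189/180)
Σ b_i: (-733/315)·1 + 26/9·1 + 4/7·1 + (-2/15)·1 = 1 ✓
b·c: 26/9·11/4 + 4/7·11/6 + (-2/15)·211/30 = 2819/350 ≠ 1/2 ⇒ order 1.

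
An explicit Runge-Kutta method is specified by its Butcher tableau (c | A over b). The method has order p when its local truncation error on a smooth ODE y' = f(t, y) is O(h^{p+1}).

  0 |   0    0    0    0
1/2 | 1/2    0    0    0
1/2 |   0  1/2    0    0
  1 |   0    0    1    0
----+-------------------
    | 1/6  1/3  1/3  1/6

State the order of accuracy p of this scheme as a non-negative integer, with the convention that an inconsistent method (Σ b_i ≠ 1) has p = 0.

4

b = (1/6, 1/3, 1/3, 1/6)
c = (0, 1/2, 1/2, 1)
Ac = (0, 0, 1/4, 1/2)
Σ b_i: 1/6·1 + 1/3·1 + 1/3·1 + 1/6·1 = 1 ✓
b·c: 1/3·1/2 + 1/3·1/2 + 1/6·1 = 1/2 ✓
b·c²: 1/3·1/4 + 1/3·1/4 + 1/6·1 = 1/3 ✓
b·Ac: 1/3·1/4 + 1/6·1/2 = 1/6 ✓
b·c³: 1/3·1/8 + 1/3·1/8 + 1/6·1 = 1/4 ✓
b·(c∘Ac): 1/3·1/8 + 1/6·1/2 = 1/8 ✓
b·Ac²: 1/3·1/8 + 1/6·1/4 = 1/12 ✓
b·A²c: 1/6·1/4 = 1/24 ✓; 4 stages ⇒ order 4.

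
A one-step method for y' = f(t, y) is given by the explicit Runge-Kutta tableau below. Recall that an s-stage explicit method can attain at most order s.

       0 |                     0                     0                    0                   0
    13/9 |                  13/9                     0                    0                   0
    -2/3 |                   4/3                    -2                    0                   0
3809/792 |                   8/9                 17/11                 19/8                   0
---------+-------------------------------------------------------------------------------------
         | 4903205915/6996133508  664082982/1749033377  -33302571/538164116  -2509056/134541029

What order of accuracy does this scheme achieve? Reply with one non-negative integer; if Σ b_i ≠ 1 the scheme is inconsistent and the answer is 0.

3

b = (4903205915/6996133508, 664082982/1749033377, -33302571/538164116, -2509056/134541029)
c = (0, 13/9, -2/3, 3809/792)
Ac = (0, 0, -26/9, 257/396)
Σ b_i: 4903205915/6996133508·1 + 664082982/1749033377·1 + (-33302571/538164116)·1 + (-2509056/134541029)·1 = 1 ✓
b·c: 664082982/1749033377·13/9 + (-33302571/538164116)·(-2/3) + (-2509056/134541029)·3809/792 = 1/2 ✓
b·c²: 664082982/1749033377·169/81 + (-33302571/538164116)·4/9 + (-2509056/134541029)·14508481/627264 = 1/3 ✓
b·Ac: (-33302571/538164116)·(-26/9) + (-2509056/134541029)·257/396 = 1/6 ✓
b·c³: 664082982/1749033377·2197/729 + (-33302571/538164116)·(-8/27) + (-2509056/134541029)·55262804129/496793088 = -72876413075/79917371226 ≠ 1/4 ⇒ order 3.
b·(c∘Ac): (-33302571/538164116)·52/27 + (-2509056/134541029)·978913/313632 = -214792877/1210869261 ≠ 1/8
b·Ac²: (-33302571/538164116)·(-338/81) + (-2509056/134541029)·7627/1782 = 1296148769/7265215566 ≠ 1/12
b·A²c: (-2509056/134541029)·(-247/36) = 17214912/134541029 ≠ 1/24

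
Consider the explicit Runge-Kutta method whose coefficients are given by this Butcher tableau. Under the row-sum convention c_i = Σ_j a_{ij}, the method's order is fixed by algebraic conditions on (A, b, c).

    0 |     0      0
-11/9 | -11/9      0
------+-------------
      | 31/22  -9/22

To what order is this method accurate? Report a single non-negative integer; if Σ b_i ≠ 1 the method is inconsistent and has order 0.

2

b = (31/22, -9/22)
c = (0, -11/9)
Σ b_i: 31/22·1 + (-9/22)·1 = 1 ✓
b·c: (-9/22)·(-11/9) = 1/2 ✓; 2 stages ⇒ order 2.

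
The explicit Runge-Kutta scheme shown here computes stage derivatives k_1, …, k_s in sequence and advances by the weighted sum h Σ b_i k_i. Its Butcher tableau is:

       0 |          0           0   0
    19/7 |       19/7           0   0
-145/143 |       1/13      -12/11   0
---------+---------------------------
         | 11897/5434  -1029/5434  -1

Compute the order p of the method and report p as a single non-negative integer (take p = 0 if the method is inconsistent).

2

b = (11897/5434, -1029/5434, -1)
c = (0, 19/7, -145/143)
Ac = (0, 0, -228/77)
Σ b_i: 11897/5434·1 + (-1029/5434)·1 + (-1)·1 = 1 ✓
b·c: (-1029/5434)·19/7 + (-1)·(-145/143) = 1/2 ✓
b·c²: (-1029/5434)·361/49 + (-1)·21025/20449 = -99107/40898 ≠ 1/3 ⇒ order 2.
b·Ac: (-1)·(-228/77) = 228/77 ≠ 1/6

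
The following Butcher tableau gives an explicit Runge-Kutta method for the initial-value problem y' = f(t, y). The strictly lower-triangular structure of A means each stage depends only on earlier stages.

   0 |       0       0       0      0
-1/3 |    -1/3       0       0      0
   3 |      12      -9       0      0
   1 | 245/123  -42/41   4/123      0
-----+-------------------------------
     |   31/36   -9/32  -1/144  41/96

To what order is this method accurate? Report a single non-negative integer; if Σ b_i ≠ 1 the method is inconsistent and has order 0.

4

b = (31/36, -9/32, -1/144, 41/96)
c = (0, -1/3, 3, 1)
Ac = (0, 0, 3, 18/41)
Σ b_i: 31/36·1 + (-9/32)·1 + (-1/144)·1 + 41/96·1 = 1 ✓
b·c: (-9/32)·(-1/3) + (-1/144)·3 + 41/96·1 = 1/2 ✓
b·c²: (-9/32)·1/9 + (-1/144)·9 + 41/96·1 = 1/3 ✓
b·Ac: (-1/144)·3 + 41/96·18/41 = 1/6 ✓
b·c³: (-9/32)·(-1/27) + (-1/144)·27 + 41/96·1 = 1/4 ✓
b·(c∘Ac): (-1/144)·9 + 41/96·18/41 = 1/8 ✓
b·Ac²: (-1/144)·(-1) + 41/96·22/123 = 1/12 ✓
b·A²c: 41/96·4/41 = 1/24 ✓; 4 stages ⇒ order 4.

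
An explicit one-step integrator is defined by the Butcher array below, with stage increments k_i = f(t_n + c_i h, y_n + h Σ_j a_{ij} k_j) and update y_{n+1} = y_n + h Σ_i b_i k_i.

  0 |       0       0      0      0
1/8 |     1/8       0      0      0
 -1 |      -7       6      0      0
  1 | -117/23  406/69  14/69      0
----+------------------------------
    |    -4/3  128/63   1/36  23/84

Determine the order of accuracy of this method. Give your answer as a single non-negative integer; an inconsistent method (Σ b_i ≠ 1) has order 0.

4

b = (-4/3, 128/63, 1/36, 23/84)
c = (0, 1/8, -1, 1)
Ac = (0, 0, 3/4, 49/92)
Σ b_i: (-4/3)·1 + 128/63·1 + 1/36·1 + 23/84·1 = 1 ✓
b·c: 128/63·1/8 + 1/36·(-1) + 23/84·1 = 1/2 ✓
b·c²: 128/63·1/64 + 1/36·1 + 23/84·1 = 1/3 ✓
b·Ac: 1/36·3/4 + 23/84·49/92 = 1/6 ✓
b·c³: 128/63·1/512 + 1/36·(-1) + 23/84·1 = 1/4 ✓
b·(c∘Ac): 1/36·(-3/4) + 23/84·49/92 = 1/8 ✓
b·Ac²: 1/36·3/32 + 23/84·217/736 = 1/12 ✓
b·A²c: 23/84·7/46 = 1/24 ✓; 4 stages ⇒ order 4.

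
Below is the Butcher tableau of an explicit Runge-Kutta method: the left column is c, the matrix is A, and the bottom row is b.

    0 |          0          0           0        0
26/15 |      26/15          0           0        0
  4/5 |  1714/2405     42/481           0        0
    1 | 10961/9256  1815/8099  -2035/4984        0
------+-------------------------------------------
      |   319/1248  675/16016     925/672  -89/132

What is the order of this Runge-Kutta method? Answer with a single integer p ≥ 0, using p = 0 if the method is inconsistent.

b = (319/1248, 675/16016, 925/672, -89/132)
c = (0, 26/15, 4/5, 1)
Ac = (0, 0, 28/185, 11/178)
Σ b_i: 319/1248·1 + 675/16016·1 + 925/672·1 + (-89/132)·1 = 1 ✓
b·c: 675/16016·26/15 + 925/672·4/5 + (-89/132)·1 = 1/2 ✓
b·c²: 675/16016·676/225 + 925/672·16/25 + (-89/132)·1 = 1/3 ✓
b·Ac: 925/672·28/185 + (-89/132)·11/178 = 1/6 ✓
b·c³: 675/16016·17576/3375 + 925/672·64/125 + (-89/132)·1 = 1/4 ✓
b·(c∘Ac): 925/672·112/925 + (-89/132)·11/178 = 1/8 ✓
b·Ac²: 925/672·728/2775 + (-89/132)·110/267 = 1/12 ✓
b·A²c: (-89/132)·(-11/178) = 1/24 ✓; 4 stages ⇒ order 4.

4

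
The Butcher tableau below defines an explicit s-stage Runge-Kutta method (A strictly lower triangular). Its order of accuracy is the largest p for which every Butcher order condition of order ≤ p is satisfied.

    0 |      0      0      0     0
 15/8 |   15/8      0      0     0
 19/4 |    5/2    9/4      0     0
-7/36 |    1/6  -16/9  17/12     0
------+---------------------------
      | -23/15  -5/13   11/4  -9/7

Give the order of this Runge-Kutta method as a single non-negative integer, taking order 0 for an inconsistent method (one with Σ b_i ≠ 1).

b = (-23/15, -5/13, 11/4, -9/7)
c = (0, 15/8, 19/4, -7/36)
Ac = (0, 0, 135/32, 163/48)
Σ b_i: (-23/15)·1 + (-5/13)·1 + 11/4·1 + (-9/7)·1 = -2477/5460 ≠ 1 ⇒ order 0.

0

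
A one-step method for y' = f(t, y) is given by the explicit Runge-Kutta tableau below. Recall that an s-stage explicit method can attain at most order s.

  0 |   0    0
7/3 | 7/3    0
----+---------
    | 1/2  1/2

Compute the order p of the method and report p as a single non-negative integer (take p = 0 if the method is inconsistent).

1

b = (1/2, 1/2)
c = (0, 7/3)
Σ b_i: 1/2·1 + 1/2·1 = 1 ✓
b·c: 1/2·7/3 = 7/6 ≠ 1/2 ⇒ order 1.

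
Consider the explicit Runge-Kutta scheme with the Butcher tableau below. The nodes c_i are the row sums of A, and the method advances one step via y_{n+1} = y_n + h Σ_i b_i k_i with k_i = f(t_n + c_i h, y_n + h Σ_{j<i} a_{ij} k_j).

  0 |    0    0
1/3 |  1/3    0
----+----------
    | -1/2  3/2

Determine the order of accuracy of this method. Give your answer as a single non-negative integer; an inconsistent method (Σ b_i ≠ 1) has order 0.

2

b = (-1/2, 3/2)
c = (0, 1/3)
Σ b_i: (-1/2)·1 + 3/2·1 = 1 ✓
b·c: 3/2·1/3 = 1/2 ✓; 2 stages ⇒ order 2.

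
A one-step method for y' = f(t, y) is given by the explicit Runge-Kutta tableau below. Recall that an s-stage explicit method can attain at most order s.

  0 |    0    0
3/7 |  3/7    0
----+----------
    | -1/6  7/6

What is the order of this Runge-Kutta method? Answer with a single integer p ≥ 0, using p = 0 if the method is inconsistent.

b = (-1/6, 7/6)
c = (0, 3/7)
Σ b_i: (-1/6)·1 + 7/6·1 = 1 ✓
b·c: 7/6·3/7 = 1/2 ✓; 2 stages ⇒ order 2.

2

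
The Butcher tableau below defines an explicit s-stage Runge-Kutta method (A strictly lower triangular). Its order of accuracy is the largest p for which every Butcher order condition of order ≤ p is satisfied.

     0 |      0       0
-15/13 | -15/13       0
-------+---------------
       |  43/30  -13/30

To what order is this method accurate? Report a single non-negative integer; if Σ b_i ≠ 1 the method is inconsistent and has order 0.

2

b = (43/30, -13/30)
c = (0, -15/13)
Σ b_i: 43/30·1 + (-13/30)·1 = 1 ✓
b·c: (-13/30)·(-15/13) = 1/2 ✓; 2 stages ⇒ order 2.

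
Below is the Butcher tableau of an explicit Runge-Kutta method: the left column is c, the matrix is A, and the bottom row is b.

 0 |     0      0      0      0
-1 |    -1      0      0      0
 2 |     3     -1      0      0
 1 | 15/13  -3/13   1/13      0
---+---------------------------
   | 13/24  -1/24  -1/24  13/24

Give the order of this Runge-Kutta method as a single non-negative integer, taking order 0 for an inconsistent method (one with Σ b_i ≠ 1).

b = (13/24, -1/24, -1/24, 13/24)
c = (0, -1, 2, 1)
Ac = (0, 0, 1, 5/13)
Σ b_i: 13/24·1 + (-1/24)·1 + (-1/24)·1 + 13/24·1 = 1 ✓
b·c: (-1/24)·(-1) + (-1/24)·2 + 13/24·1 = 1/2 ✓
b·c²: (-1/24)·1 + (-1/24)·4 + 13/24·1 = 1/3 ✓
b·Ac: (-1/24)·1 + 13/24·5/13 = 1/6 ✓
b·c³: (-1/24)·(-1) + (-1/24)·8 + 13/24·1 = 1/4 ✓
b·(c∘Ac): (-1/24)·2 + 13/24·5/13 = 1/8 ✓
b·Ac²: (-1/24)·(-1) + 13/24·1/13 = 1/12 ✓
b·A²c: 13/24·1/13 = 1/24 ✓; 4 stages ⇒ order 4.

4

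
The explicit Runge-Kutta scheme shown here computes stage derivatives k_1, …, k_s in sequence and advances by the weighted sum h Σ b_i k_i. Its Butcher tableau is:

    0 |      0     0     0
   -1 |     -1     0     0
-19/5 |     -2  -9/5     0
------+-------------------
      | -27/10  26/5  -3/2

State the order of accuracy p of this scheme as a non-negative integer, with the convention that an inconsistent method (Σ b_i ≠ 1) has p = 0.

2

b = (-27/10, 26/5, -3/2)
c = (0, -1, -19/5)
Ac = (0, 0, 9/5)
Σ b_i: (-27/10)·1 + 26/5·1 + (-3/2)·1 = 1 ✓
b·c: 26/5·(-1) + (-3/2)·(-19/5) = 1/2 ✓
b·c²: 26/5·1 + (-3/2)·361/25 = -823/50 ≠ 1/3 ⇒ order 2.
b·Ac: (-3/2)·9/5 = -27/10 ≠ 1/6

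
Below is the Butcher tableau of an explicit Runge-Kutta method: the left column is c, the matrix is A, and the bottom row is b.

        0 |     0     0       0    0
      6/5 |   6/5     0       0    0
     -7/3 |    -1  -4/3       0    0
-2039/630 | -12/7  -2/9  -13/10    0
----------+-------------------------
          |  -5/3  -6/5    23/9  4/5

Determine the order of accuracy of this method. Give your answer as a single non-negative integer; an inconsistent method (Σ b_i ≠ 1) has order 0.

0

b = (-5/3, -6/5, 23/9, 4/5)
c = (0, 6/5, -7/3, -2039/630)
Ac = (0, 0, -8/5, 83/30)
Σ b_i: (-5/3)·1 + (-6/5)·1 + 23/9·1 + 4/5·1 = 22/45 ≠ 1 ⇒ order 0.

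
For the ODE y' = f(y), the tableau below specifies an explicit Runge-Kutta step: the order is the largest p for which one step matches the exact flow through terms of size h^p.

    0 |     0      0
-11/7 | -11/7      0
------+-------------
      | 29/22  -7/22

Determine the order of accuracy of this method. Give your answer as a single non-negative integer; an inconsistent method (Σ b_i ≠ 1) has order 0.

b = (29/22, -7/22)
c = (0, -11/7)
Σ b_i: 29/22·1 + (-7/22)·1 = 1 ✓
b·c: (-7/22)·(-11/7) = 1/2 ✓; 2 stages ⇒ order 2.

2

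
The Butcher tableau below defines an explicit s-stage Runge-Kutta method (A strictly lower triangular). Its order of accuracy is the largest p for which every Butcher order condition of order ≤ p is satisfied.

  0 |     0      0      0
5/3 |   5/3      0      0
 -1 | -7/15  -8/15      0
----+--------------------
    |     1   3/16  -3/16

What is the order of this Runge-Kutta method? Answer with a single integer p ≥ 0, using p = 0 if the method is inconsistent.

b = (1, 3/16, -3/16)
c = (0, 5/3, -1)
Ac = (0, 0, -8/9)
Σ b_i: 1·1 + 3/16·1 + (-3/16)·1 = 1 ✓
b·c: 3/16·5/3 + (-3/16)·(-1) = 1/2 ✓
b·c²: 3/16·25/9 + (-3/16)·1 = 1/3 ✓
b·Ac: (-3/16)·(-8/9) = 1/6 ✓; 3 stages ⇒ order 3.

3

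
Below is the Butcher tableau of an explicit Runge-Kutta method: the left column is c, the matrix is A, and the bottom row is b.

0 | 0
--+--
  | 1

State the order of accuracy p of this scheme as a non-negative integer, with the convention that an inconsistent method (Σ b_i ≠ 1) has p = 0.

1

b = (1)
c = (0)
Σ b_i: 1·1 = 1 ✓; 1 stage ⇒ order 1.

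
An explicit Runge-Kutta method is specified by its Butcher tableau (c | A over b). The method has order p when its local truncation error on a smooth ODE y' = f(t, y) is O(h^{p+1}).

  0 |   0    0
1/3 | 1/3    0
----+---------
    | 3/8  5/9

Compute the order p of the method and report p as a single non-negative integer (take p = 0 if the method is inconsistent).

b = (3/8, 5/9)
c = (0, 1/3)
Σ b_i: 3/8·1 + 5/9·1 = 67/72 ≠ 1 ⇒ order 0.

0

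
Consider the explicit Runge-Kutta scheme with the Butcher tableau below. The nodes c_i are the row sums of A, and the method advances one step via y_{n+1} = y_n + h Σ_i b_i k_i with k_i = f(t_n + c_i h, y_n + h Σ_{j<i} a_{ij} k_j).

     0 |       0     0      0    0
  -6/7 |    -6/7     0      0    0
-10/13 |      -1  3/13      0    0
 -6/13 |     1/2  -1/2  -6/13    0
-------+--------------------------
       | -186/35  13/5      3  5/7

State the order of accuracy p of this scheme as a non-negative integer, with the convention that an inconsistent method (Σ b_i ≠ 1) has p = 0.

1

b = (-186/35, 13/5, 3, 5/7)
c = (0, -6/7, -10/13, -6/13)
Ac = (0, 0, -18/91, 927/1183)
Σ b_i: (-186/35)·1 + 13/5·1 + 3·1 + 5/7·1 = 1 ✓
b·c: 13/5·(-6/7) + 3·(-10/13) + 5/7·(-6/13) = -2214/455 ≠ 1/2 ⇒ order 1.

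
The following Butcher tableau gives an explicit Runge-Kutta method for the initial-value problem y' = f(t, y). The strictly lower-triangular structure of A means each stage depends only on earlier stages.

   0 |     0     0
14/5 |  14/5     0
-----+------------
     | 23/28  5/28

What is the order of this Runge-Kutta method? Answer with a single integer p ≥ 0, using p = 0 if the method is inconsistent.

b = (23/28, 5/28)
c = (0, 14/5)
Σ b_i: 23/28·1 + 5/28·1 = 1 ✓
b·c: 5/28·14/5 = 1/2 ✓; 2 stages ⇒ order 2.

2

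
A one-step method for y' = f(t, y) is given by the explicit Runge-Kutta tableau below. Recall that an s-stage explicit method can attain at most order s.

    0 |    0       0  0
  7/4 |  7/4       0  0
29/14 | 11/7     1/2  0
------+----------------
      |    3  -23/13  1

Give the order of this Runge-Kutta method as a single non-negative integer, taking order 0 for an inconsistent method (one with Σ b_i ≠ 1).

0

b = (3, -23/13, 1)
c = (0, 7/4, 29/14)
Ac = (0, 0, 7/8)
Σ b_i: 3·1 + (-23/13)·1 + 1·1 = 29/13 ≠ 1 ⇒ order 0.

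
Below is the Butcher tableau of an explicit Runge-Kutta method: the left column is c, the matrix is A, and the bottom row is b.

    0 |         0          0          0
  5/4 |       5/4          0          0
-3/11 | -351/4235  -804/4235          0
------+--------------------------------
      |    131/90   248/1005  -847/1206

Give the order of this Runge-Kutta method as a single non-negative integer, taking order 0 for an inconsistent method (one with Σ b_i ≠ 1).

b = (131/90, 248/1005, -847/1206)
c = (0, 5/4, -3/11)
Ac = (0, 0, -201/847)
Σ b_i: 131/90·1 + 248/1005·1 + (-847/1206)·1 = 1 ✓
b·c: 248/1005·5/4 + (-847/1206)·(-3/11) = 1/2 ✓
b·c²: 248/1005·25/16 + (-847/1206)·9/121 = 1/3 ✓
b·Ac: (-847/1206)·(-201/847) = 1/6 ✓; 3 stages ⇒ order 3.

3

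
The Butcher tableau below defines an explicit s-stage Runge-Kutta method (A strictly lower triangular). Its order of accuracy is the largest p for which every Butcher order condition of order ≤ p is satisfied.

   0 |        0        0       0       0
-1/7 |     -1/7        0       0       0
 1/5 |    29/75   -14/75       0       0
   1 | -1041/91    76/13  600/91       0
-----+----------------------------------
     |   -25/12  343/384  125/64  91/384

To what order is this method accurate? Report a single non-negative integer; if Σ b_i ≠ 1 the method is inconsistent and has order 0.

4

b = (-25/12, 343/384, 125/64, 91/384)
c = (0, -1/7, 1/5, 1)
Ac = (0, 0, 2/75, 44/91)
Σ b_i: (-25/12)·1 + 343/384·1 + 125/64·1 + 91/384·1 = 1 ✓
b·c: 343/384·(-1/7) + 125/64·1/5 + 91/384·1 = 1/2 ✓
b·c²: 343/384·1/49 + 125/64·1/25 + 91/384·1 = 1/3 ✓
b·Ac: 125/64·2/75 + 91/384·44/91 = 1/6 ✓
b·c³: 343/384·(-1/343) + 125/64·1/125 + 91/384·1 = 1/4 ✓
b·(c∘Ac): 125/64·2/375 + 91/384·44/91 = 1/8 ✓
b·Ac²: 125/64·(-2/525) + 91/384·244/637 = 1/12 ✓
b·A²c: 91/384·16/91 = 1/24 ✓; 4 stages ⇒ order 4.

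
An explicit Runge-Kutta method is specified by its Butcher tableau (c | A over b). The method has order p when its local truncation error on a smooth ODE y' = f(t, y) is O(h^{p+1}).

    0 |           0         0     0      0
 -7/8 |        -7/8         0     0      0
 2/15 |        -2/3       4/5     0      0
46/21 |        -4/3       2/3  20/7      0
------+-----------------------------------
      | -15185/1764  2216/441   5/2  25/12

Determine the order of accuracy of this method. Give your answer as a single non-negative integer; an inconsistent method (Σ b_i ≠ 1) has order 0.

b = (-15185/1764, 2216/441, 5/2, 25/12)
c = (0, -7/8, 2/15, 46/21)
Ac = (0, 0, -7/10, -17/84)
Σ b_i: (-15185/1764)·1 + 2216/441·1 + 5/2·1 + 25/12·1 = 1 ✓
b·c: 2216/441·(-7/8) + 5/2·2/15 + 25/12·46/21 = 1/2 ✓
b·c²: 2216/441·49/64 + 5/2·4/225 + 25/12·2116/441 = 734947/52920 ≠ 1/3 ⇒ order 2.
b·Ac: 5/2·(-7/10) + 25/12·(-17/84) = -2189/1008 ≠ 1/6

2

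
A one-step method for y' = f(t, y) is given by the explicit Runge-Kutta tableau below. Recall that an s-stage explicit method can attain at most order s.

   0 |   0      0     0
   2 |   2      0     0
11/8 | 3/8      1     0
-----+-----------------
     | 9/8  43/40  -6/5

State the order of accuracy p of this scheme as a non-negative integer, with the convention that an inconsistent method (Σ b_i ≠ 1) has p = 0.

2

b = (9/8, 43/40, -6/5)
c = (0, 2, 11/8)
Ac = (0, 0, 2)
Σ b_i: 9/8·1 + 43/40·1 + (-6/5)·1 = 1 ✓
b·c: 43/40·2 + (-6/5)·11/8 = 1/2 ✓
b·c²: 43/40·4 + (-6/5)·121/64 = 65/32 ≠ 1/3 ⇒ order 2.
b·Ac: (-6/5)·2 = -12/5 ≠ 1/6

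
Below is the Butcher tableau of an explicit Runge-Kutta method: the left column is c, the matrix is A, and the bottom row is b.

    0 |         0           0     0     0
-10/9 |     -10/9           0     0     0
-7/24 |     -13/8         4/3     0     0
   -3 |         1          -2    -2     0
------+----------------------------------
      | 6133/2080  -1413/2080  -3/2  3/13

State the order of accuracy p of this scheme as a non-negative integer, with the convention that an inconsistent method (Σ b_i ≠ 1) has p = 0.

2

b = (6133/2080, -1413/2080, -3/2, 3/13)
c = (0, -10/9, -7/24, -3)
Ac = (0, 0, -40/27, 101/36)
Σ b_i: 6133/2080·1 + (-1413/2080)·1 + (-3/2)·1 + 3/13·1 = 1 ✓
b·c: (-1413/2080)·(-10/9) + (-3/2)·(-7/24) + 3/13·(-3) = 1/2 ✓
b·c²: (-1413/2080)·100/81 + (-3/2)·49/576 + 3/13·9 = 16633/14976 ≠ 1/3 ⇒ order 2.
b·Ac: (-3/2)·(-40/27) + 3/13·101/36 = 1343/468 ≠ 1/6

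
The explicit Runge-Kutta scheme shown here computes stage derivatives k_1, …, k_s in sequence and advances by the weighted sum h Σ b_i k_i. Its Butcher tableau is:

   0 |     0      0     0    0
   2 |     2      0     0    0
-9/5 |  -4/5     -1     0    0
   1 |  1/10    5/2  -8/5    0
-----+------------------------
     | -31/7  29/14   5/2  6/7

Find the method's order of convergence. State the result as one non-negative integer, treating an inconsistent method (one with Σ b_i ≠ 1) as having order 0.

b = (-31/7, 29/14, 5/2, 6/7)
c = (0, 2, -9/5, 1)
Ac = (0, 0, -2, 197/25)
Σ b_i: (-31/7)·1 + 29/14·1 + 5/2·1 + 6/7·1 = 1 ✓
b·c: 29/14·2 + 5/2·(-9/5) + 6/7·1 = 1/2 ✓
b·c²: 29/14·4 + 5/2·81/25 + 6/7·1 = 1207/70 ≠ 1/3 ⇒ order 2.
b·Ac: 5/2·(-2) + 6/7·197/25 = 307/175 ≠ 1/6

2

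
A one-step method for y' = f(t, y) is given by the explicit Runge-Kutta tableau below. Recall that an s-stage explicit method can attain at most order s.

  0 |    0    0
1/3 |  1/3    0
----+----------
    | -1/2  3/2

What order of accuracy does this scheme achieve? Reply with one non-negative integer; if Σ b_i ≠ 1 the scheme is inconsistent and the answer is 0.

b = (-1/2, 3/2)
c = (0, 1/3)
Σ b_i: (-1/2)·1 + 3/2·1 = 1 ✓
b·c: 3/2·1/3 = 1/2 ✓; 2 stages ⇒ order 2.

2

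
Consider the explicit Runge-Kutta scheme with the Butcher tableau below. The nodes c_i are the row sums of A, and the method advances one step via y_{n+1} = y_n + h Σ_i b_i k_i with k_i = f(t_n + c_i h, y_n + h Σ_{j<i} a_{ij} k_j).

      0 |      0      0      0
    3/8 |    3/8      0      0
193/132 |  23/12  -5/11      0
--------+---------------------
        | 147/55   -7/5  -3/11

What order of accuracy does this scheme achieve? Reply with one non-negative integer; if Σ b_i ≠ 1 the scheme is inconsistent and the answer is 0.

1

b = (147/55, -7/5, -3/11)
c = (0, 3/8, 193/132)
Ac = (0, 0, -15/88)
Σ b_i: 147/55·1 + (-7/5)·1 + (-3/11)·1 = 1 ✓
b·c: (-7/5)·3/8 + (-3/11)·193/132 = -4471/4840 ≠ 1/2 ⇒ order 1.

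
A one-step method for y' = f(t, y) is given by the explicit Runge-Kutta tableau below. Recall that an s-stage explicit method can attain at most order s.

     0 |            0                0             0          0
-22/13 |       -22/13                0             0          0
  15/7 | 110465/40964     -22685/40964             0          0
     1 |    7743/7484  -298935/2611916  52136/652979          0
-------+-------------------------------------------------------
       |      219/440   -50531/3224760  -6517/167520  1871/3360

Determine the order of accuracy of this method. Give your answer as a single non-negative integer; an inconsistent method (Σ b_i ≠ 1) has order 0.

4

b = (219/440, -50531/3224760, -6517/167520, 1871/3360)
c = (0, -22/13, 15/7, 1)
Ac = (0, 0, 1745/1862, 1365/3742)
Σ b_i: 219/440·1 + (-50531/3224760)·1 + (-6517/167520)·1 + 1871/3360·1 = 1 ✓
b·c: (-50531/3224760)·(-22/13) + (-6517/167520)·15/7 + 1871/3360·1 = 1/2 ✓
b·c²: (-50531/3224760)·484/169 + (-6517/167520)·225/49 + 1871/3360·1 = 1/3 ✓
b·Ac: (-6517/167520)·1745/1862 + 1871/3360·1365/3742 = 1/6 ✓
b·c³: (-50531/3224760)·(-10648/2197) + (-6517/167520)·3375/343 + 1871/3360·1 = 1/4 ✓
b·(c∘Ac): (-6517/167520)·26175/13034 + 1871/3360·1365/3742 = 1/8 ✓
b·Ac²: (-6517/167520)·(-19195/12103) + 1871/3360·945/24323 = 1/12 ✓
b·A²c: 1871/3360·140/1871 = 1/24 ✓; 4 stages ⇒ order 4.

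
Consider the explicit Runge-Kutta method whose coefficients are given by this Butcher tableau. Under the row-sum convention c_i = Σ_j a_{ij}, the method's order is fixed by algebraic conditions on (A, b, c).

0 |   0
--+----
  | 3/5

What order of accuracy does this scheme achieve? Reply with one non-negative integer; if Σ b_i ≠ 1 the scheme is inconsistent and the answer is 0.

0

b = (3/5)
c = (0)
Σ b_i: 3/5·1 = 3/5 ≠ 1 ⇒ order 0.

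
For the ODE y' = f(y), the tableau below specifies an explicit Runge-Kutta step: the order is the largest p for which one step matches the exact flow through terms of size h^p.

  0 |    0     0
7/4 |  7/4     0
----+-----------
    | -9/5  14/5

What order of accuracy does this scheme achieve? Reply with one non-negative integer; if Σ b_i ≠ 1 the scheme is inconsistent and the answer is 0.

b = (-9/5, 14/5)
c = (0, 7/4)
Σ b_i: (-9/5)·1 + 14/5·1 = 1 ✓
b·c: 14/5·7/4 = 49/10 ≠ 1/2 ⇒ order 1.

1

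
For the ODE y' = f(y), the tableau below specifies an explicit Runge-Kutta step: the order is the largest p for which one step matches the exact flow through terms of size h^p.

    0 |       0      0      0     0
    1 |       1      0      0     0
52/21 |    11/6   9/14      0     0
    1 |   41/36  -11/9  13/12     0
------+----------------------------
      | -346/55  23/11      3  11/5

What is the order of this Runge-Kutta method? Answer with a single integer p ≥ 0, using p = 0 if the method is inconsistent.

b = (-346/55, 23/11, 3, 11/5)
c = (0, 1, 52/21, 1)
Ac = (0, 0, 9/14, 92/63)
Σ b_i: (-346/55)·1 + 23/11·1 + 3·1 + 11/5·1 = 1 ✓
b·c: 23/11·1 + 3·52/21 + 11/5·1 = 4512/385 ≠ 1/2 ⇒ order 1.

1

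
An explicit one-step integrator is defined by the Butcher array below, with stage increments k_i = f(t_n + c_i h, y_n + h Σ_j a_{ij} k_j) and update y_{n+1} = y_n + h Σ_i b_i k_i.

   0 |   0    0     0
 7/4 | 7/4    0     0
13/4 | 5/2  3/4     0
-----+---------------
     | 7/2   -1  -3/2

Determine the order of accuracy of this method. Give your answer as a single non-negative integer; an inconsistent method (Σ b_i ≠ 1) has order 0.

1

b = (7/2, -1, -3/2)
c = (0, 7/4, 13/4)
Ac = (0, 0, 21/16)
Σ b_i: 7/2·1 + (-1)·1 + (-3/2)·1 = 1 ✓
b·c: (-1)·7/4 + (-3/2)·13/4 = -53/8 ≠ 1/2 ⇒ order 1.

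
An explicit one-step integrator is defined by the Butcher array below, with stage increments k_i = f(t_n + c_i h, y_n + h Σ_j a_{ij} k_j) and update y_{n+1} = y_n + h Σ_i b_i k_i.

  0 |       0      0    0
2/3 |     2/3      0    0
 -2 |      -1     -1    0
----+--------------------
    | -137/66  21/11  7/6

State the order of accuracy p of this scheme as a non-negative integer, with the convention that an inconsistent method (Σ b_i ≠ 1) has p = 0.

b = (-137/66, 21/11, 7/6)
c = (0, 2/3, -2)
Ac = (0, 0, -2/3)
Σ b_i: (-137/66)·1 + 21/11·1 + 7/6·1 = 1 ✓
b·c: 21/11·2/3 + 7/6·(-2) = -35/33 ≠ 1/2 ⇒ order 1.

1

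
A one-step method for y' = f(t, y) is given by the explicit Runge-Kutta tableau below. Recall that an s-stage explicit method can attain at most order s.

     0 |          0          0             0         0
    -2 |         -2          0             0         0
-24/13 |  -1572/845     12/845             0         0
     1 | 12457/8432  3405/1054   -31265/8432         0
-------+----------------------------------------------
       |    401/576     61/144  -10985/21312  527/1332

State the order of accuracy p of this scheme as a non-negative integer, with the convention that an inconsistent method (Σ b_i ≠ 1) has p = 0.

4

b = (401/576, 61/144, -10985/21312, 527/1332)
c = (0, -2, -24/13, 1)
Ac = (0, 0, -24/845, 405/1054)
Σ b_i: 401/576·1 + 61/144·1 + (-10985/21312)·1 + 527/1332·1 = 1 ✓
b·c: 61/144·(-2) + (-10985/21312)·(-24/13) + 527/1332·1 = 1/2 ✓
b·c²: 61/144·4 + (-10985/21312)·576/169 + 527/1332·1 = 1/3 ✓
b·Ac: (-10985/21312)·(-24/845) + 527/1332·405/1054 = 1/6 ✓
b·c³: 61/144·(-8) + (-10985/21312)·(-13824/2197) + 527/1332·1 = 1/4 ✓
b·(c∘Ac): (-10985/21312)·576/10985 + 527/1332·405/1054 = 1/8 ✓
b·Ac²: (-10985/21312)·48/845 + 527/1332·150/527 = 1/12 ✓
b·A²c: 527/1332·111/1054 = 1/24 ✓; 4 stages ⇒ order 4.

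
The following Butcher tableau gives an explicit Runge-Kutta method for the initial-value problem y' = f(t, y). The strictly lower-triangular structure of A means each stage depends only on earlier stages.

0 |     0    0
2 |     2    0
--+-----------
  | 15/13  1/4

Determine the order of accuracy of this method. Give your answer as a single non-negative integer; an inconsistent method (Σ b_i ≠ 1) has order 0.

b = (15/13, 1/4)
c = (0, 2)
Σ b_i: 15/13·1 + 1/4·1 = 73/52 ≠ 1 ⇒ order 0.

0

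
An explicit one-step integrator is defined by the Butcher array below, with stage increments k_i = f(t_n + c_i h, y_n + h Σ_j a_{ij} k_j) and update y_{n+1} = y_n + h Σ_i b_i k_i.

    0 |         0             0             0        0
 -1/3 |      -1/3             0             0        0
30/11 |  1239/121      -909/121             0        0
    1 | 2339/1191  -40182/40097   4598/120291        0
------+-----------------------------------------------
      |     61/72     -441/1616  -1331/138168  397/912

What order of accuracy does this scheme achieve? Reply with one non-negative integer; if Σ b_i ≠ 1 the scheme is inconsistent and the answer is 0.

4

b = (61/72, -441/1616, -1331/138168, 397/912)
c = (0, -1/3, 30/11, 1)
Ac = (0, 0, 303/121, 174/397)
Σ b_i: 61/72·1 + (-441/1616)·1 + (-1331/138168)·1 + 397/912·1 = 1 ✓
b·c: (-441/1616)·(-1/3) + (-1331/138168)·30/11 + 397/912·1 = 1/2 ✓
b·c²: (-441/1616)·1/9 + (-1331/138168)·900/121 + 397/912·1 = 1/3 ✓
b·Ac: (-1331/138168)·303/121 + 397/912·174/397 = 1/6 ✓
b·c³: (-441/1616)·(-1/27) + (-1331/138168)·27000/1331 + 397/912·1 = 1/4 ✓
b·(c∘Ac): (-1331/138168)·9090/1331 + 397/912·174/397 = 1/8 ✓
b·Ac²: (-1331/138168)·(-101/121) + 397/912·206/1191 = 1/12 ✓
b·A²c: 397/912·38/397 = 1/24 ✓; 4 stages ⇒ order 4.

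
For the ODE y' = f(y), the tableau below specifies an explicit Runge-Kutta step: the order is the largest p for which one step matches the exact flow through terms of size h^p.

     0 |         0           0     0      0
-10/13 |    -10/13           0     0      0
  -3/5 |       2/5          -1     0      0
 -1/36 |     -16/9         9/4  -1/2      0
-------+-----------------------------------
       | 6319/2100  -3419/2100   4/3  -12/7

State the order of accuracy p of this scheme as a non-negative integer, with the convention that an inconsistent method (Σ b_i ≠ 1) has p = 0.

2

b = (6319/2100, -3419/2100, 4/3, -12/7)
c = (0, -10/13, -3/5, -1/36)
Ac = (0, 0, 10/13, -93/65)
Σ b_i: 6319/2100·1 + (-3419/2100)·1 + 4/3·1 + (-12/7)·1 = 1 ✓
b·c: (-3419/2100)·(-10/13) + 4/3·(-3/5) + (-12/7)·(-1/36) = 1/2 ✓
b·c²: (-3419/2100)·100/169 + 4/3·9/25 + (-12/7)·1/1296 = -119089/245700 ≠ 1/3 ⇒ order 2.
b·Ac: 4/3·10/13 + (-12/7)·(-93/65) = 4748/1365 ≠ 1/6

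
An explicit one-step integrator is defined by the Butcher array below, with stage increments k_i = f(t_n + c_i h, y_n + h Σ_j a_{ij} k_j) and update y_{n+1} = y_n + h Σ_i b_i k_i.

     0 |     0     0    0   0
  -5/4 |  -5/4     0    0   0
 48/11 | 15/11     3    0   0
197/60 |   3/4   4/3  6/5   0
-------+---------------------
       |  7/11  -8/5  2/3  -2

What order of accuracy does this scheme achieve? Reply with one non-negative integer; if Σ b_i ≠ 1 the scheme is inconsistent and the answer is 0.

0

b = (7/11, -8/5, 2/3, -2)
c = (0, -5/4, 48/11, 197/60)
Ac = (0, 0, -15/4, 589/165)
Σ b_i: 7/11·1 + (-8/5)·1 + 2/3·1 + (-2)·1 = -379/165 ≠ 1 ⇒ order 0.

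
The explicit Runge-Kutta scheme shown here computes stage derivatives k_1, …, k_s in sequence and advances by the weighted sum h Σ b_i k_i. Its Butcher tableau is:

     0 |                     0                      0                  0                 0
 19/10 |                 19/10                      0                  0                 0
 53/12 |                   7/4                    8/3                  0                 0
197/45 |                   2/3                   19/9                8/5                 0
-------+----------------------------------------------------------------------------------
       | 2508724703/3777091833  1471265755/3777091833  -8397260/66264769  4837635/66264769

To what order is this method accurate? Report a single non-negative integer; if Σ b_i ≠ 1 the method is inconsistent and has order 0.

3

b = (2508724703/3777091833, 1471265755/3777091833, -8397260/66264769, 4837635/66264769)
c = (0, 19/10, 53/12, 197/45)
Ac = (0, 0, 76/15, 997/90)
Σ b_i: 2508724703/3777091833·1 + 1471265755/3777091833·1 + (-8397260/66264769)·1 + 4837635/66264769·1 = 1 ✓
b·c: 1471265755/3777091833·19/10 + (-8397260/66264769)·53/12 + 4837635/66264769·197/45 = 1/2 ✓
b·c²: 1471265755/3777091833·361/100 + (-8397260/66264769)·2809/144 + 4837635/66264769·38809/2025 = 1/3 ✓
b·Ac: (-8397260/66264769)·76/15 + 4837635/66264769·997/90 = 1/6 ✓
b·c³: 1471265755/3777091833·6859/1000 + (-8397260/66264769)·148877/1728 + 4837635/66264769·7645373/91125 = -4553899480627/2146978515600 ≠ 1/4 ⇒ order 3.
b·(c∘Ac): (-8397260/66264769)·1007/45 + 4837635/66264769·196409/4050 = 1400825029/1987943070 ≠ 1/8
b·Ac²: (-8397260/66264769)·722/75 + 4837635/66264769·34949/900 = 1284221933/795177228 ≠ 1/12
b·A²c: 4837635/66264769·608/75 = 196085472/331323845 ≠ 1/24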